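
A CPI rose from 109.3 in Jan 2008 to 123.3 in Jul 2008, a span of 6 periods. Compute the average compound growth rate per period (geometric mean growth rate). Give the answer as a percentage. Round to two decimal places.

Growth factor = (123.3/109.3)^(1/6) = (1.128088)^(1/6) = 1.020290
Growth rate = 1.020290 − 1 = 0.020290 = 2.0290%

2.03%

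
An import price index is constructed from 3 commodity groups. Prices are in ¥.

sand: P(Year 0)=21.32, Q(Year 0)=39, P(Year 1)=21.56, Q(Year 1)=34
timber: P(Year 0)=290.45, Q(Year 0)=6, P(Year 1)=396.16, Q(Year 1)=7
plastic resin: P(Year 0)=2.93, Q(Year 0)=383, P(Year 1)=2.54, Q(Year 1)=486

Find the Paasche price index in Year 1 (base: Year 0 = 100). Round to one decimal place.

113.4

Paasche price index uses current-period quantities as weights.
ΣP(Year 1)·Q(Year 1) = 21.56×34 + 396.16×7 + 2.54×486 = 733.04 + 2773.12 + 1234.44 = 4740.6
ΣP(Year 0)·Q(Year 1) = 21.32×34 + 290.45×7 + 2.93×486 = 724.88 + 2033.15 + 1423.98 = 4182.01
Index = 4740.6 / 4182.01 × 100 = 113.3570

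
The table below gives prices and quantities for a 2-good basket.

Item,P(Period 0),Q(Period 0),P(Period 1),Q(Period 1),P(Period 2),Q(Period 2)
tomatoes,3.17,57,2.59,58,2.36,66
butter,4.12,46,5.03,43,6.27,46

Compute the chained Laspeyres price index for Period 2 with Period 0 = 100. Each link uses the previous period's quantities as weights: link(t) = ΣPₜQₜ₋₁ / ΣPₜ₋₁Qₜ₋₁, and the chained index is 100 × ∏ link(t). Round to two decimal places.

Link Period 0→Period 1:
ΣP(Period 1)Q(Period 0) = 2.59×57 + 5.03×46 = 147.63 + 231.38 = 379.01
ΣP(Period 0)Q(Period 0) = 3.17×57 + 4.12×46 = 180.69 + 189.52 = 370.21
link = 379.01/370.21 = 1.023770
Link Period 1→Period 2:
ΣP(Period 2)Q(Period 1) = 2.36×58 + 6.27×43 = 136.88 + 269.61 = 406.49
ΣP(Period 1)Q(Period 1) = 2.59×58 + 5.03×43 = 150.22 + 216.29 = 366.51
link = 406.49/366.51 = 1.109083
Chained index = 100 × 1.023770 × 1.109083 = 113.5446

113.54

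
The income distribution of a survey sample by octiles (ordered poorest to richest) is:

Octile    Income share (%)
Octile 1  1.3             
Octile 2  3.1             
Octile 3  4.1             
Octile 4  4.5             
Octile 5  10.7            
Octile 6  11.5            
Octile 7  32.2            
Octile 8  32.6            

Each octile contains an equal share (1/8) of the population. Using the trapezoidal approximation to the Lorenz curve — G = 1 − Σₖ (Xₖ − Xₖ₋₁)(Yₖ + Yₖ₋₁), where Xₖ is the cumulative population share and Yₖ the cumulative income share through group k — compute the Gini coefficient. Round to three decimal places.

0.491

Cumulative income shares Yₖ: 0.0130, 0.0440, 0.0850, 0.1300, 0.2370, 0.3520, 0.6740, 1.0000
Σ (Xₖ−Xₖ₋₁)(Yₖ+Yₖ₋₁) = (1/8)(0.0130+0.0000) + (1/8)(0.0440+0.0130) + (1/8)(0.0850+0.0440) + (1/8)(0.1300+0.0850) + (1/8)(0.2370+0.1300) + (1/8)(0.3520+0.2370) + (1/8)(0.6740+0.3520) + (1/8)(1.0000+0.6740)
  = 0.0016 + 0.0071 + 0.0161 + 0.0269 + 0.0459 + 0.0736 + 0.1282 + 0.2092 = 0.5087
G = 1 − 0.5087 = 0.4913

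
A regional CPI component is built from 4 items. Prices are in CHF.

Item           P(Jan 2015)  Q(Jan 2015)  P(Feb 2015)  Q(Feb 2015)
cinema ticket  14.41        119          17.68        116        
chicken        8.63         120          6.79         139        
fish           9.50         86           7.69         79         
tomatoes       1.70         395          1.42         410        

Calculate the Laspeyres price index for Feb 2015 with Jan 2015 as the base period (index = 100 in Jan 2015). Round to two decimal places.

Laspeyres price index uses base-period quantities as weights.
ΣP(Feb 2015)·Q(Jan 2015) = 17.68×119 + 6.79×120 + 7.69×86 + 1.42×395 = 2103.92 + 814.8 + 661.34 + 560.9 = 4140.96
ΣP(Jan 2015)·Q(Jan 2015) = 14.41×119 + 8.63×120 + 9.50×86 + 1.70×395 = 1714.79 + 1035.6 + 817 + 671.5 = 4238.89
Index = 4140.96 / 4238.89 × 100 = 97.6897

97.69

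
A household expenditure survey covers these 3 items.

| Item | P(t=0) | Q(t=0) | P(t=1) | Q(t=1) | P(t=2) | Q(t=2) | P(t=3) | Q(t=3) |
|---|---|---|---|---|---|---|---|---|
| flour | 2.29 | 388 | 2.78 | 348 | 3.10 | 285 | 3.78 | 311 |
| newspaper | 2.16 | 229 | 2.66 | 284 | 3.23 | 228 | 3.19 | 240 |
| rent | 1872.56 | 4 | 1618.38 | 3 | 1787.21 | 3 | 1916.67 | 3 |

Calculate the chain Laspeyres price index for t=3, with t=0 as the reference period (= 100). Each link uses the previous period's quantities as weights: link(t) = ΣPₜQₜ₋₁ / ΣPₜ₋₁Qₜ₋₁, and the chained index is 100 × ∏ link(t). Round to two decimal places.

111.32

Link t=0→t=1:
ΣP(t=1)Q(t=0) = 2.78×388 + 2.66×229 + 1618.38×4 = 1078.64 + 609.14 + 6473.52 = 8161.3
ΣP(t=0)Q(t=0) = 2.29×388 + 2.16×229 + 1872.56×4 = 888.52 + 494.64 + 7490.24 = 8873.4
link = 8161.3/8873.4 = 0.919749
Link t=1→t=2:
ΣP(t=2)Q(t=1) = 3.10×348 + 3.23×284 + 1787.21×3 = 1078.8 + 917.32 + 5361.63 = 7357.75
ΣP(t=1)Q(t=1) = 2.78×348 + 2.66×284 + 1618.38×3 = 967.44 + 755.44 + 4855.14 = 6578.02
link = 7357.75/6578.02 = 1.118536
Link t=2→t=3:
ΣP(t=3)Q(t=2) = 3.78×285 + 3.19×228 + 1916.67×3 = 1077.3 + 727.32 + 5750.01 = 7554.63
ΣP(t=2)Q(t=2) = 3.10×285 + 3.23×228 + 1787.21×3 = 883.5 + 736.44 + 5361.63 = 6981.57
link = 7554.63/6981.57 = 1.082082
Chained index = 100 × 0.919749 × 1.118536 × 1.082082 = 111.3215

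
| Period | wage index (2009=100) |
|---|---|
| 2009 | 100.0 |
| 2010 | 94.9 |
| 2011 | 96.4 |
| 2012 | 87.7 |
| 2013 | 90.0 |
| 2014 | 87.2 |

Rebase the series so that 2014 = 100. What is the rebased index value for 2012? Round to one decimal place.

100.6

Rebased(2012) = 87.7 / 87.2 × 100 = 100.5734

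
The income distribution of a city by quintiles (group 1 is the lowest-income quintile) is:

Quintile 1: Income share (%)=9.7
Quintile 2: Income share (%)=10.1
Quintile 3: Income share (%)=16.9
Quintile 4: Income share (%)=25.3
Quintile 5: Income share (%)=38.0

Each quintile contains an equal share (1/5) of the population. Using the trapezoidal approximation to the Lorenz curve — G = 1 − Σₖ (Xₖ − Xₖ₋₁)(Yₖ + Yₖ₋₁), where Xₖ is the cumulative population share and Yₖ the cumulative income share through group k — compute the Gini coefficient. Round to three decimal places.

Cumulative income shares Yₖ: 0.0970, 0.1980, 0.3670, 0.6200, 1.0000
Σ (Xₖ−Xₖ₋₁)(Yₖ+Yₖ₋₁) = (1/5)(0.0970+0.0000) + (1/5)(0.1980+0.0970) + (1/5)(0.3670+0.1980) + (1/5)(0.6200+0.3670) + (1/5)(1.0000+0.6200)
  = 0.0194 + 0.0590 + 0.1130 + 0.1974 + 0.3240 = 0.7128
G = 1 − 0.7128 = 0.2872

0.287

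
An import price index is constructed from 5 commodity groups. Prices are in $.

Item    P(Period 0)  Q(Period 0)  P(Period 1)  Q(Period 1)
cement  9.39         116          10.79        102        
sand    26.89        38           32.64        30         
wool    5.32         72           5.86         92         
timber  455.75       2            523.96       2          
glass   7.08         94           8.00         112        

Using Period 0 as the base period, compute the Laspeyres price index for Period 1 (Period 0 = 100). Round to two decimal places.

115.79

Laspeyres price index uses base-period quantities as weights.
ΣP(Period 1)·Q(Period 0) = 10.79×116 + 32.64×38 + 5.86×72 + 523.96×2 + 8.00×94 = 1251.64 + 1240.32 + 421.92 + 1047.92 + 752 = 4713.8
ΣP(Period 0)·Q(Period 0) = 9.39×116 + 26.89×38 + 5.32×72 + 455.75×2 + 7.08×94 = 1089.24 + 1021.82 + 383.04 + 911.5 + 665.52 = 4071.12
Index = 4713.8 / 4071.12 × 100 = 115.7863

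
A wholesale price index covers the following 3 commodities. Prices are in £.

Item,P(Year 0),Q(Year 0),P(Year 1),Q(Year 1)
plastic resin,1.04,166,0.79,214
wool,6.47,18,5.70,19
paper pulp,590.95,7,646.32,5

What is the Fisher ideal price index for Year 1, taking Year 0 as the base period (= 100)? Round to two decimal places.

Laspeyres component (base-period weights):
ΣP(Year 1)Q(Year 0) = 0.79×166 + 5.70×18 + 646.32×7 = 131.14 + 102.6 + 4524.24 = 4757.98
ΣP(Year 0)Q(Year 0) = 1.04×166 + 6.47×18 + 590.95×7 = 172.64 + 116.46 + 4136.65 = 4425.75
L = 4757.98 / 4425.75 × 100 = 107.5068
Paasche component (current-period weights):
ΣP(Year 1)Q(Year 1) = 0.79×214 + 5.70×19 + 646.32×5 = 169.06 + 108.3 + 3231.6 = 3508.96
ΣP(Year 0)Q(Year 1) = 1.04×214 + 6.47×19 + 590.95×5 = 222.56 + 122.93 + 2954.75 = 3300.24
P = 3508.96 / 3300.24 × 100 = 106.3244
Fisher = √(L × P) = √(107.5068 × 106.3244) = 106.9139

106.91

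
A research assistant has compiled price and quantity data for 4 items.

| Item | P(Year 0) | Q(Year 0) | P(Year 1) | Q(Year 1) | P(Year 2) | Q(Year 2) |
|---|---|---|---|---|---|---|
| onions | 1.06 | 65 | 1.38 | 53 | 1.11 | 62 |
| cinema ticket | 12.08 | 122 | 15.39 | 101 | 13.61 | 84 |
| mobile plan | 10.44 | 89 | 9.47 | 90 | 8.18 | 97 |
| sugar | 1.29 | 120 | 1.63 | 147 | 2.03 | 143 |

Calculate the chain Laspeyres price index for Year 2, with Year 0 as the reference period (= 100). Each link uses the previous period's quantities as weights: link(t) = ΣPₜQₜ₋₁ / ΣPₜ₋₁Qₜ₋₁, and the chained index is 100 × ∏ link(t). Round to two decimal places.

103.85

Link Year 0→Year 1:
ΣP(Year 1)Q(Year 0) = 1.38×65 + 15.39×122 + 9.47×89 + 1.63×120 = 89.7 + 1877.58 + 842.83 + 195.6 = 3005.71
ΣP(Year 0)Q(Year 0) = 1.06×65 + 12.08×122 + 10.44×89 + 1.29×120 = 68.9 + 1473.76 + 929.16 + 154.8 = 2626.62
link = 3005.71/2626.62 = 1.144326
Link Year 1→Year 2:
ΣP(Year 2)Q(Year 1) = 1.11×53 + 13.61×101 + 8.18×90 + 2.03×147 = 58.83 + 1374.61 + 736.2 + 298.41 = 2468.05
ΣP(Year 1)Q(Year 1) = 1.38×53 + 15.39×101 + 9.47×90 + 1.63×147 = 73.14 + 1554.39 + 852.3 + 239.61 = 2719.44
link = 2468.05/2719.44 = 0.907558
Chained index = 100 × 1.144326 × 0.907558 = 103.8543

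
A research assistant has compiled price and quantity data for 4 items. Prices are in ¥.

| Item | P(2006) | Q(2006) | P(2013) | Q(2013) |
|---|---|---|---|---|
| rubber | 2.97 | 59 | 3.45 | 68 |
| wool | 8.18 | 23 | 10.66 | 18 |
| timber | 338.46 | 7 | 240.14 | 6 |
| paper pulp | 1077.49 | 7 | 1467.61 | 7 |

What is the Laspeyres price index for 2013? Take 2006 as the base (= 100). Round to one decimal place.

120.7

Laspeyres price index uses base-period quantities as weights.
ΣP(2013)·Q(2006) = 3.45×59 + 10.66×23 + 240.14×7 + 1467.61×7 = 203.55 + 245.18 + 1680.98 + 10273.27 = 12402.98
ΣP(2006)·Q(2006) = 2.97×59 + 8.18×23 + 338.46×7 + 1077.49×7 = 175.23 + 188.14 + 2369.22 + 7542.43 = 10275.02
Index = 12402.98 / 10275.02 × 100 = 120.7100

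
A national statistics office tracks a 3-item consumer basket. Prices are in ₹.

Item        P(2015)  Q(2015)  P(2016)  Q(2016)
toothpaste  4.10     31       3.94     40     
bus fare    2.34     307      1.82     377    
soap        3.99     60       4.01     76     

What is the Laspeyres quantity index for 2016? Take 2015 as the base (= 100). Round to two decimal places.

Laspeyres quantity index uses base-period prices as weights.
ΣP(2015)·Q(2016) = 4.10×40 + 2.34×377 + 3.99×76 = 164 + 882.18 + 303.24 = 1349.42
ΣP(2015)·Q(2015) = 4.10×31 + 2.34×307 + 3.99×60 = 127.1 + 718.38 + 239.4 = 1084.88
Index = 1349.42 / 1084.88 × 100 = 124.3843

124.38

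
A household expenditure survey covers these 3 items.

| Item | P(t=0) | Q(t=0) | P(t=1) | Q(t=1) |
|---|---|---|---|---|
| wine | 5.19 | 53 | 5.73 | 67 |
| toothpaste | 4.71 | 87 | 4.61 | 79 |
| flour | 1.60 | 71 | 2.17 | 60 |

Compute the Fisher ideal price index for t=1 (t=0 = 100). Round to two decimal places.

107.61

Laspeyres component (base-period weights):
ΣP(t=1)Q(t=0) = 5.73×53 + 4.61×87 + 2.17×71 = 303.69 + 401.07 + 154.07 = 858.83
ΣP(t=0)Q(t=0) = 5.19×53 + 4.71×87 + 1.60×71 = 275.07 + 409.77 + 113.6 = 798.44
L = 858.83 / 798.44 × 100 = 107.5635
Paasche component (current-period weights):
ΣP(t=1)Q(t=1) = 5.73×67 + 4.61×79 + 2.17×60 = 383.91 + 364.19 + 130.2 = 878.3
ΣP(t=0)Q(t=1) = 5.19×67 + 4.71×79 + 1.60×60 = 347.73 + 372.09 + 96 = 815.82
P = 878.3 / 815.82 × 100 = 107.6586
Fisher = √(L × P) = √(107.5635 × 107.6586) = 107.6110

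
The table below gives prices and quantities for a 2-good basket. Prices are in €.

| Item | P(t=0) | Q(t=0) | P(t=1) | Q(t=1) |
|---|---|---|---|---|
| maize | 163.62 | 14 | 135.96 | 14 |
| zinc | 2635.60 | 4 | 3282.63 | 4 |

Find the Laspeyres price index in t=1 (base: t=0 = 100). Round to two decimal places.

117.15

Laspeyres price index uses base-period quantities as weights.
ΣP(t=1)·Q(t=0) = 135.96×14 + 3282.63×4 = 1903.44 + 13130.52 = 15033.96
ΣP(t=0)·Q(t=0) = 163.62×14 + 2635.60×4 = 2290.68 + 10542.4 = 12833.08
Index = 15033.96 / 12833.08 × 100 = 117.1501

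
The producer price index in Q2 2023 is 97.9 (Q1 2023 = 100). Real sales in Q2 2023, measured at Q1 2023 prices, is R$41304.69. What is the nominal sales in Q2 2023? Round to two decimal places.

40437.29

Nominal = Real × (Index/100) = 41304.69 × (97.9/100)
        = 41304.69 × 0.979 = 40437.2915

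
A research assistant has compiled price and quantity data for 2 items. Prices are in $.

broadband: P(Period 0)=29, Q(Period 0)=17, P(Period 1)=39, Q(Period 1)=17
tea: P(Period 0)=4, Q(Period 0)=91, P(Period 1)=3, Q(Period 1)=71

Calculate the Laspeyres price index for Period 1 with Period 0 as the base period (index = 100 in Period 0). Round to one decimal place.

109.2

Laspeyres price index uses base-period quantities as weights.
ΣP(Period 1)·Q(Period 0) = 39×17 + 3×91 = 663 + 273 = 936
ΣP(Period 0)·Q(Period 0) = 29×17 + 4×91 = 493 + 364 = 857
Index = 936 / 857 × 100 = 109.2182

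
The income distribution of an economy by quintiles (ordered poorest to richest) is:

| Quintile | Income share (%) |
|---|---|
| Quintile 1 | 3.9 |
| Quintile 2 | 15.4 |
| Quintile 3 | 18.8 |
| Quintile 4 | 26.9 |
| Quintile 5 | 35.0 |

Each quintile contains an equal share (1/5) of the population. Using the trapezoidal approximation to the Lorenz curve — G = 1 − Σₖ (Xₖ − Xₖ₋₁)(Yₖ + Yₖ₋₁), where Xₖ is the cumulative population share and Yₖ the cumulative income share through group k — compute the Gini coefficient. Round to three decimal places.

Cumulative income shares Yₖ: 0.0390, 0.1930, 0.3810, 0.6500, 1.0000
Σ (Xₖ−Xₖ₋₁)(Yₖ+Yₖ₋₁) = (1/5)(0.0390+0.0000) + (1/5)(0.1930+0.0390) + (1/5)(0.3810+0.1930) + (1/5)(0.6500+0.3810) + (1/5)(1.0000+0.6500)
  = 0.0078 + 0.0464 + 0.1148 + 0.2062 + 0.3300 = 0.7052
G = 1 − 0.7052 = 0.2948

0.295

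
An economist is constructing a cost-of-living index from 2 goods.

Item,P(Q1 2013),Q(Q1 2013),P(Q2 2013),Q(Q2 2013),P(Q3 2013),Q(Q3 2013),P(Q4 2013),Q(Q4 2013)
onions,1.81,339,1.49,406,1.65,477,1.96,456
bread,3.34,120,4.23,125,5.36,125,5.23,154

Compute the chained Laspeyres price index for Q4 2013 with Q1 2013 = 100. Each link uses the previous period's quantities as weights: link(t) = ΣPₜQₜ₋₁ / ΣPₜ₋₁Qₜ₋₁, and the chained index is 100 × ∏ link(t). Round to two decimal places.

Link Q1 2013→Q2 2013:
ΣP(Q2 2013)Q(Q1 2013) = 1.49×339 + 4.23×120 = 505.11 + 507.6 = 1012.71
ΣP(Q1 2013)Q(Q1 2013) = 1.81×339 + 3.34×120 = 613.59 + 400.8 = 1014.39
link = 1012.71/1014.39 = 0.998344
Link Q2 2013→Q3 2013:
ΣP(Q3 2013)Q(Q2 2013) = 1.65×406 + 5.36×125 = 669.9 + 670 = 1339.9
ΣP(Q2 2013)Q(Q2 2013) = 1.49×406 + 4.23×125 = 604.94 + 528.75 = 1133.69
link = 1339.9/1133.69 = 1.181893
Link Q3 2013→Q4 2013:
ΣP(Q4 2013)Q(Q3 2013) = 1.96×477 + 5.23×125 = 934.92 + 653.75 = 1588.67
ΣP(Q3 2013)Q(Q3 2013) = 1.65×477 + 5.36×125 = 787.05 + 670 = 1457.05
link = 1588.67/1457.05 = 1.090333
Chained index = 100 × 0.998344 × 1.181893 × 1.090333 = 128.6523

128.65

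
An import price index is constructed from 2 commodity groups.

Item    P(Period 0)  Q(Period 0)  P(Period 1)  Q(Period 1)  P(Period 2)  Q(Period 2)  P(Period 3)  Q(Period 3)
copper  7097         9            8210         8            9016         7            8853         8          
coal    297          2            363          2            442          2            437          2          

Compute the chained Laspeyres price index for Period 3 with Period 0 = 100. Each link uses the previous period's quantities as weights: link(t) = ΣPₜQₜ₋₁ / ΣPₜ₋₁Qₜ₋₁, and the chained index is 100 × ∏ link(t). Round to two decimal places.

Link Period 0→Period 1:
ΣP(Period 1)Q(Period 0) = 8210×9 + 363×2 = 73890 + 726 = 74616
ΣP(Period 0)Q(Period 0) = 7097×9 + 297×2 = 63873 + 594 = 64467
link = 74616/64467 = 1.157429
Link Period 1→Period 2:
ΣP(Period 2)Q(Period 1) = 9016×8 + 442×2 = 72128 + 884 = 73012
ΣP(Period 1)Q(Period 1) = 8210×8 + 363×2 = 65680 + 726 = 66406
link = 73012/66406 = 1.099479
Link Period 2→Period 3:
ΣP(Period 3)Q(Period 2) = 8853×7 + 437×2 = 61971 + 874 = 62845
ΣP(Period 2)Q(Period 2) = 9016×7 + 442×2 = 63112 + 884 = 63996
link = 62845/63996 = 0.982015
Chained index = 100 × 1.157429 × 1.099479 × 0.982015 = 124.9681

124.97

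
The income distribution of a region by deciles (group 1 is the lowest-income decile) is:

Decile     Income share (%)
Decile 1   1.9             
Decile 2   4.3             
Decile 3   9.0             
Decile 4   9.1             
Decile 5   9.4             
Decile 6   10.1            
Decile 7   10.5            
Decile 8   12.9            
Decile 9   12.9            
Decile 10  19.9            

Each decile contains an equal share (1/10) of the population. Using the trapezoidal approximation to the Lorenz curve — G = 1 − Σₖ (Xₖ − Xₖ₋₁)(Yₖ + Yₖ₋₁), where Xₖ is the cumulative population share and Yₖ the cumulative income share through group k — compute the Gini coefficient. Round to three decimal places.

0.247

Cumulative income shares Yₖ: 0.0190, 0.0620, 0.1520, 0.2430, 0.3370, 0.4380, 0.5430, 0.6720, 0.8010, 1.0000
Σ (Xₖ−Xₖ₋₁)(Yₖ+Yₖ₋₁) = (1/10)(0.0190+0.0000) + (1/10)(0.0620+0.0190) + (1/10)(0.1520+0.0620) + (1/10)(0.2430+0.1520) + (1/10)(0.3370+0.2430) + (1/10)(0.4380+0.3370) + (1/10)(0.5430+0.4380) + (1/10)(0.6720+0.5430) + (1/10)(0.8010+0.6720) + (1/10)(1.0000+0.8010)
  = 0.0019 + 0.0081 + 0.0214 + 0.0395 + 0.0580 + 0.0775 + 0.0981 + 0.1215 + 0.1473 + 0.1801 = 0.7534
G = 1 − 0.7534 = 0.2466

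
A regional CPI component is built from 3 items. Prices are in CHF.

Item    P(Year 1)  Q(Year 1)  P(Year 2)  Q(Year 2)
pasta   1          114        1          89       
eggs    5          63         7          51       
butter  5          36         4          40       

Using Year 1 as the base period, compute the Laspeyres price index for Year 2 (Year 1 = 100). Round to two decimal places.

114.78

Laspeyres price index uses base-period quantities as weights.
ΣP(Year 2)·Q(Year 1) = 1×114 + 7×63 + 4×36 = 114 + 441 + 144 = 699
ΣP(Year 1)·Q(Year 1) = 1×114 + 5×63 + 5×36 = 114 + 315 + 180 = 609
Index = 699 / 609 × 100 = 114.7783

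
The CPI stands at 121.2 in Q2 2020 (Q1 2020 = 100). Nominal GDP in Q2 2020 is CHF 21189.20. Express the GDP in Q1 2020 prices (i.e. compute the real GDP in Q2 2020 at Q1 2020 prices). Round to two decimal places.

Real = Nominal ÷ (Index/100) = 21189.20 ÷ (121.2/100)
     = 21189.20 ÷ 1.212 = 17482.8383

17482.84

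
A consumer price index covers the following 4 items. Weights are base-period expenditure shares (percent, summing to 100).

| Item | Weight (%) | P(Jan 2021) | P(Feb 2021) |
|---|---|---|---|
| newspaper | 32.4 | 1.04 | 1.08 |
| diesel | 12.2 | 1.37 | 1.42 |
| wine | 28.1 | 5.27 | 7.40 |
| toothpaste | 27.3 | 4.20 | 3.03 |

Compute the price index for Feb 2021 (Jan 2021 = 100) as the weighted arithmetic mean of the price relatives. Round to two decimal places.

105.44

newspaper: 32.4 × (1.08/1.04) = 32.4 × 1.038462 = 33.6462
diesel: 12.2 × (1.42/1.37) = 12.2 × 1.036496 = 12.6453
wine: 28.1 × (7.40/5.27) = 28.1 × 1.404175 = 39.4573
toothpaste: 27.3 × (3.03/4.20) = 27.3 × 0.721429 = 19.6950
Index = Σ wᵢ·(p₁ᵢ/p₀ᵢ) = 33.6462 + 12.6453 + 39.4573 + 19.6950 = 105.4437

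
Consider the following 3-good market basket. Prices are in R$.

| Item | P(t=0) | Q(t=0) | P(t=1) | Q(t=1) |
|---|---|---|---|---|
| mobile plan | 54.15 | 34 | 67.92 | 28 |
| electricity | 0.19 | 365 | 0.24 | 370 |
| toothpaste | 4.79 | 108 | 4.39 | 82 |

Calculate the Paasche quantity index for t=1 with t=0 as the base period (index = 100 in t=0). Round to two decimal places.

81.87

Paasche quantity index uses current-period prices as weights.
ΣP(t=1)·Q(t=1) = 67.92×28 + 0.24×370 + 4.39×82 = 1901.76 + 88.8 + 359.98 = 2350.54
ΣP(t=1)·Q(t=0) = 67.92×34 + 0.24×365 + 4.39×108 = 2309.28 + 87.6 + 474.12 = 2871
Index = 2350.54 / 2871 × 100 = 81.8718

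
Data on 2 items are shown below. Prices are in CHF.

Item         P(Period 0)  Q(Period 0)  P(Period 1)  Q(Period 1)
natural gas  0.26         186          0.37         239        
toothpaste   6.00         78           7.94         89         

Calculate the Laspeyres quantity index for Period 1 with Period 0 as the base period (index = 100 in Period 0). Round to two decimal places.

115.45

Laspeyres quantity index uses base-period prices as weights.
ΣP(Period 0)·Q(Period 1) = 0.26×239 + 6.00×89 = 62.14 + 534 = 596.14
ΣP(Period 0)·Q(Period 0) = 0.26×186 + 6.00×78 = 48.36 + 468 = 516.36
Index = 596.14 / 516.36 × 100 = 115.4505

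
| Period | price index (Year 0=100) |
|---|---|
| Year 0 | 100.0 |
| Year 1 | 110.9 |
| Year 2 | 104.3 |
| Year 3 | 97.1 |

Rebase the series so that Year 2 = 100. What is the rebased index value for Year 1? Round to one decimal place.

Rebased(Year 1) = 110.9 / 104.3 × 100 = 106.3279

106.3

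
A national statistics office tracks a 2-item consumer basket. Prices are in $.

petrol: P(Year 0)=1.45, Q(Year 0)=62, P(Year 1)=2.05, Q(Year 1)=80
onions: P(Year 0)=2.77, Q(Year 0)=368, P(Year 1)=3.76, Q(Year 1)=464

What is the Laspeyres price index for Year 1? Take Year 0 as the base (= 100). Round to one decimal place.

Laspeyres price index uses base-period quantities as weights.
ΣP(Year 1)·Q(Year 0) = 2.05×62 + 3.76×368 = 127.1 + 1383.68 = 1510.78
ΣP(Year 0)·Q(Year 0) = 1.45×62 + 2.77×368 = 89.9 + 1019.36 = 1109.26
Index = 1510.78 / 1109.26 × 100 = 136.1971

136.2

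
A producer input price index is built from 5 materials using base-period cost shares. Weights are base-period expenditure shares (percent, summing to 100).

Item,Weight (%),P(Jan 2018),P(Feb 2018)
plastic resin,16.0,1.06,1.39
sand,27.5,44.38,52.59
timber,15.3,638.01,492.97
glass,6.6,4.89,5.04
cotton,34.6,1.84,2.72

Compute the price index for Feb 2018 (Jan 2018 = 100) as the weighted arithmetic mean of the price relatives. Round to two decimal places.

123.34

plastic resin: 16.0 × (1.39/1.06) = 16.0 × 1.311321 = 20.9811
sand: 27.5 × (52.59/44.38) = 27.5 × 1.184993 = 32.5873
timber: 15.3 × (492.97/638.01) = 15.3 × 0.772668 = 11.8218
glass: 6.6 × (5.04/4.89) = 6.6 × 1.030675 = 6.8025
cotton: 34.6 × (2.72/1.84) = 34.6 × 1.478261 = 51.1478
Index = Σ wᵢ·(p₁ᵢ/p₀ᵢ) = 20.9811 + 32.5873 + 11.8218 + 6.8025 + 51.1478 = 123.3405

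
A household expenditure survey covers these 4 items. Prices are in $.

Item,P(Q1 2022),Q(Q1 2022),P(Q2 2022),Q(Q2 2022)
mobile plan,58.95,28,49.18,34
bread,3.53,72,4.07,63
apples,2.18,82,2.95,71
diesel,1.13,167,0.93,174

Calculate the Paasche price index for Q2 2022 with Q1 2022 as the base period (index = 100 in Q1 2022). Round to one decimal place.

Paasche price index uses current-period quantities as weights.
ΣP(Q2 2022)·Q(Q2 2022) = 49.18×34 + 4.07×63 + 2.95×71 + 0.93×174 = 1672.12 + 256.41 + 209.45 + 161.82 = 2299.8
ΣP(Q1 2022)·Q(Q2 2022) = 58.95×34 + 3.53×63 + 2.18×71 + 1.13×174 = 2004.3 + 222.39 + 154.78 + 196.62 = 2578.09
Index = 2299.8 / 2578.09 × 100 = 89.2056

89.2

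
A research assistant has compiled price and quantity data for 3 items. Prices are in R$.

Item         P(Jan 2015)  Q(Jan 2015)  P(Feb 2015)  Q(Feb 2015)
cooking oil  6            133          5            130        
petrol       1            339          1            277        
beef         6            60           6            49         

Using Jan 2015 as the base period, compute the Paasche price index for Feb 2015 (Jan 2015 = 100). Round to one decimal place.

Paasche price index uses current-period quantities as weights.
ΣP(Feb 2015)·Q(Feb 2015) = 5×130 + 1×277 + 6×49 = 650 + 277 + 294 = 1221
ΣP(Jan 2015)·Q(Feb 2015) = 6×130 + 1×277 + 6×49 = 780 + 277 + 294 = 1351
Index = 1221 / 1351 × 100 = 90.3775

90.4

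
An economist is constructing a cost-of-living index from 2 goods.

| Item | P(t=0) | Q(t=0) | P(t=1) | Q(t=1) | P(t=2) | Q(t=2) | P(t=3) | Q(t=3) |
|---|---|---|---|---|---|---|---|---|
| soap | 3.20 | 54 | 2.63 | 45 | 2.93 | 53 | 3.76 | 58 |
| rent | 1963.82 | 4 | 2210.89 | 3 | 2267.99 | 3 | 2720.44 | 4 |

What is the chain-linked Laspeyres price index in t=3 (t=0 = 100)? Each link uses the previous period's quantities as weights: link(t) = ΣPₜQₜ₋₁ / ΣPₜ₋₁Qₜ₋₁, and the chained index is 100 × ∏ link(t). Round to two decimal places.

Link t=0→t=1:
ΣP(t=1)Q(t=0) = 2.63×54 + 2210.89×4 = 142.02 + 8843.56 = 8985.58
ΣP(t=0)Q(t=0) = 3.20×54 + 1963.82×4 = 172.8 + 7855.28 = 8028.08
link = 8985.58/8028.08 = 1.119269
Link t=1→t=2:
ΣP(t=2)Q(t=1) = 2.93×45 + 2267.99×3 = 131.85 + 6803.97 = 6935.82
ΣP(t=1)Q(t=1) = 2.63×45 + 2210.89×3 = 118.35 + 6632.67 = 6751.02
link = 6935.82/6751.02 = 1.027374
Link t=2→t=3:
ΣP(t=3)Q(t=2) = 3.76×53 + 2720.44×3 = 199.28 + 8161.32 = 8360.6
ΣP(t=2)Q(t=2) = 2.93×53 + 2267.99×3 = 155.29 + 6803.97 = 6959.26
link = 8360.6/6959.26 = 1.201363
Chained index = 100 × 1.119269 × 1.027374 × 1.201363 = 138.1457

138.15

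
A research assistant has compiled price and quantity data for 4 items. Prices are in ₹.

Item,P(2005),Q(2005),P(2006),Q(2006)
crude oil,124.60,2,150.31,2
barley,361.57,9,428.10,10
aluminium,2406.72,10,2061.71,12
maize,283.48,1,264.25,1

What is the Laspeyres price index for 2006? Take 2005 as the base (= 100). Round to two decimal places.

Laspeyres price index uses base-period quantities as weights.
ΣP(2006)·Q(2005) = 150.31×2 + 428.10×9 + 2061.71×10 + 264.25×1 = 300.62 + 3852.9 + 20617.1 + 264.25 = 25034.87
ΣP(2005)·Q(2005) = 124.60×2 + 361.57×9 + 2406.72×10 + 283.48×1 = 249.2 + 3254.13 + 24067.2 + 283.48 = 27854.01
Index = 25034.87 / 27854.01 × 100 = 89.8789

89.88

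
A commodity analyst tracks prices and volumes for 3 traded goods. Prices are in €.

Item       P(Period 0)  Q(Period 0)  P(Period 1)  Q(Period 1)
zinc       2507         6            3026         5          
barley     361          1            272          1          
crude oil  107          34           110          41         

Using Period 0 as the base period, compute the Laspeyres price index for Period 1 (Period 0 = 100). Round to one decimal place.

116.4

Laspeyres price index uses base-period quantities as weights.
ΣP(Period 1)·Q(Period 0) = 3026×6 + 272×1 + 110×34 = 18156 + 272 + 3740 = 22168
ΣP(Period 0)·Q(Period 0) = 2507×6 + 361×1 + 107×34 = 15042 + 361 + 3638 = 19041
Index = 22168 / 19041 × 100 = 116.4225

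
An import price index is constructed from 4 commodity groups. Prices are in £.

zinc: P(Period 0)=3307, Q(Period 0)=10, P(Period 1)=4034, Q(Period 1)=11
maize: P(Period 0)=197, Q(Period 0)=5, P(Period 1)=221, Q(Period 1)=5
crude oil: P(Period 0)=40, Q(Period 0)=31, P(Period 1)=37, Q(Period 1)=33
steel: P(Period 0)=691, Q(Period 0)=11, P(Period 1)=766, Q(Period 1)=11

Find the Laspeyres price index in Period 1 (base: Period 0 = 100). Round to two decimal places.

Laspeyres price index uses base-period quantities as weights.
ΣP(Period 1)·Q(Period 0) = 4034×10 + 221×5 + 37×31 + 766×11 = 40340 + 1105 + 1147 + 8426 = 51018
ΣP(Period 0)·Q(Period 0) = 3307×10 + 197×5 + 40×31 + 691×11 = 33070 + 985 + 1240 + 7601 = 42896
Index = 51018 / 42896 × 100 = 118.9342

118.93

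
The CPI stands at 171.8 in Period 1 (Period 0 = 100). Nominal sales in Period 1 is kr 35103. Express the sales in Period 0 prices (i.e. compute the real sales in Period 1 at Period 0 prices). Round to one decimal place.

20432.5

Real = Nominal ÷ (Index/100) = 35103 ÷ (171.8/100)
     = 35103 ÷ 1.718 = 20432.4796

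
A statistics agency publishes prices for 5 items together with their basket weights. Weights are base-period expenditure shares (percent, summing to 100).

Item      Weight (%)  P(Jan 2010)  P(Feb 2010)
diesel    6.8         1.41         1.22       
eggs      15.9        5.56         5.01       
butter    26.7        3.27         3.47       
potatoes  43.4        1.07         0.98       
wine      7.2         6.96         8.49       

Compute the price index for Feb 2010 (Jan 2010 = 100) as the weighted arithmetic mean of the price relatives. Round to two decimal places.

97.08

diesel: 6.8 × (1.22/1.41) = 6.8 × 0.865248 = 5.8837
eggs: 15.9 × (5.01/5.56) = 15.9 × 0.901079 = 14.3272
butter: 26.7 × (3.47/3.27) = 26.7 × 1.061162 = 28.3330
potatoes: 43.4 × (0.98/1.07) = 43.4 × 0.915888 = 39.7495
wine: 7.2 × (8.49/6.96) = 7.2 × 1.219828 = 8.7828
Index = Σ wᵢ·(p₁ᵢ/p₀ᵢ) = 5.8837 + 14.3272 + 28.3330 + 39.7495 + 8.7828 = 97.0762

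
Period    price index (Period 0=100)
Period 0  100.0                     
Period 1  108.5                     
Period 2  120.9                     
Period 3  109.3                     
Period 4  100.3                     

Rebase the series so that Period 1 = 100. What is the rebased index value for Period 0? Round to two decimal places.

92.17

Rebased(Period 0) = 100.0 / 108.5 × 100 = 92.1659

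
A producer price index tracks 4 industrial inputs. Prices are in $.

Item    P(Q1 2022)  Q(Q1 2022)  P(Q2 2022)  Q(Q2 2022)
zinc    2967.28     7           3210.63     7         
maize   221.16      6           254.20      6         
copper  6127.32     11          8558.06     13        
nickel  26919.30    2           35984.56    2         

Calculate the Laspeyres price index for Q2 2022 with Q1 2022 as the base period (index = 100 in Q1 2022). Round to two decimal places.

132.63

Laspeyres price index uses base-period quantities as weights.
ΣP(Q2 2022)·Q(Q1 2022) = 3210.63×7 + 254.20×6 + 8558.06×11 + 35984.56×2 = 22474.41 + 1525.2 + 94138.66 + 71969.12 = 190107.39
ΣP(Q1 2022)·Q(Q1 2022) = 2967.28×7 + 221.16×6 + 6127.32×11 + 26919.30×2 = 20770.96 + 1326.96 + 67400.52 + 53838.6 = 143337.04
Index = 190107.39 / 143337.04 × 100 = 132.6296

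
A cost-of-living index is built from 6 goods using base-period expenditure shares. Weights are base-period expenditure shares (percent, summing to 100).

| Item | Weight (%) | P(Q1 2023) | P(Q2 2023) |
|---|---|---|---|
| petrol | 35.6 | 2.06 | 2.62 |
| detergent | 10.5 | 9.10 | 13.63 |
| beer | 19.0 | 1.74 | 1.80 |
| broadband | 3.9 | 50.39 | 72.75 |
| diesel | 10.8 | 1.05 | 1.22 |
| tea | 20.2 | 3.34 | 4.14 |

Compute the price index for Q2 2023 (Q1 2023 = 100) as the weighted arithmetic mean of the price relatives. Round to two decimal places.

123.88

petrol: 35.6 × (2.62/2.06) = 35.6 × 1.271845 = 45.2777
detergent: 10.5 × (13.63/9.10) = 10.5 × 1.497802 = 15.7269
beer: 19.0 × (1.80/1.74) = 19.0 × 1.034483 = 19.6552
broadband: 3.9 × (72.75/50.39) = 3.9 × 1.443739 = 5.6306
diesel: 10.8 × (1.22/1.05) = 10.8 × 1.161905 = 12.5486
tea: 20.2 × (4.14/3.34) = 20.2 × 1.239521 = 25.0383
Index = Σ wᵢ·(p₁ᵢ/p₀ᵢ) = 45.2777 + 15.7269 + 19.6552 + 5.6306 + 12.5486 + 25.0383 = 123.8772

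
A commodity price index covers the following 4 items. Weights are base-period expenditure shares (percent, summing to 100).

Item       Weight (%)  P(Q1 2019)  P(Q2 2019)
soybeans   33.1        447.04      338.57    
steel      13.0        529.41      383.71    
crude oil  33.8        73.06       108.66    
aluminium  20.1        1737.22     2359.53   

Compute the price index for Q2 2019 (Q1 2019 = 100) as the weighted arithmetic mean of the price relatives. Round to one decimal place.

soybeans: 33.1 × (338.57/447.04) = 33.1 × 0.757360 = 25.0686
steel: 13.0 × (383.71/529.41) = 13.0 × 0.724788 = 9.4222
crude oil: 33.8 × (108.66/73.06) = 33.8 × 1.487271 = 50.2698
aluminium: 20.1 × (2359.53/1737.22) = 20.1 × 1.358222 = 27.3003
Index = Σ wᵢ·(p₁ᵢ/p₀ᵢ) = 25.0686 + 9.4222 + 50.2698 + 27.3003 = 112.0609

112.1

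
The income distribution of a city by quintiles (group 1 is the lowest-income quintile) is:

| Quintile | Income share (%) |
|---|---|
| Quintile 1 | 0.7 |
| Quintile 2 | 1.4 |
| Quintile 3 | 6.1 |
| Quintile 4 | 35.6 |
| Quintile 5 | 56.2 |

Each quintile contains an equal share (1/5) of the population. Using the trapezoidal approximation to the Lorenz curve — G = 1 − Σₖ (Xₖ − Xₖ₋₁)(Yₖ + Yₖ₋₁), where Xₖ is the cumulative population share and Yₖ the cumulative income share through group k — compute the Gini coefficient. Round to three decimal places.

Cumulative income shares Yₖ: 0.0070, 0.0210, 0.0820, 0.4380, 1.0000
Σ (Xₖ−Xₖ₋₁)(Yₖ+Yₖ₋₁) = (1/5)(0.0070+0.0000) + (1/5)(0.0210+0.0070) + (1/5)(0.0820+0.0210) + (1/5)(0.4380+0.0820) + (1/5)(1.0000+0.4380)
  = 0.0014 + 0.0056 + 0.0206 + 0.1040 + 0.2876 = 0.4192
G = 1 − 0.4192 = 0.5808

0.581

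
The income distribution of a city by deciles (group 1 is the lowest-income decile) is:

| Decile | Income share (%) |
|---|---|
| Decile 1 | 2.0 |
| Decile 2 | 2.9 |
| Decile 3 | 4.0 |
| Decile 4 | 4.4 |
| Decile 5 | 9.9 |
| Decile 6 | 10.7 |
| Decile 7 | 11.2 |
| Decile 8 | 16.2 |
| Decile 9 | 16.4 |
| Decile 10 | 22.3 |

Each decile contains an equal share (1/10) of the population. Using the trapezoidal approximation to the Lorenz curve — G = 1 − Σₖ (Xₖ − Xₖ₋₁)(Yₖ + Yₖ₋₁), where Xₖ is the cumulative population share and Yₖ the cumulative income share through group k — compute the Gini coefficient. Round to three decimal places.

Cumulative income shares Yₖ: 0.0200, 0.0490, 0.0890, 0.1330, 0.2320, 0.3390, 0.4510, 0.6130, 0.7770, 1.0000
Σ (Xₖ−Xₖ₋₁)(Yₖ+Yₖ₋₁) = (1/10)(0.0200+0.0000) + (1/10)(0.0490+0.0200) + (1/10)(0.0890+0.0490) + (1/10)(0.1330+0.0890) + (1/10)(0.2320+0.1330) + (1/10)(0.3390+0.2320) + (1/10)(0.4510+0.3390) + (1/10)(0.6130+0.4510) + (1/10)(0.7770+0.6130) + (1/10)(1.0000+0.7770)
  = 0.0020 + 0.0069 + 0.0138 + 0.0222 + 0.0365 + 0.0571 + 0.0790 + 0.1064 + 0.1390 + 0.1777 = 0.6406
G = 1 − 0.6406 = 0.3594

0.359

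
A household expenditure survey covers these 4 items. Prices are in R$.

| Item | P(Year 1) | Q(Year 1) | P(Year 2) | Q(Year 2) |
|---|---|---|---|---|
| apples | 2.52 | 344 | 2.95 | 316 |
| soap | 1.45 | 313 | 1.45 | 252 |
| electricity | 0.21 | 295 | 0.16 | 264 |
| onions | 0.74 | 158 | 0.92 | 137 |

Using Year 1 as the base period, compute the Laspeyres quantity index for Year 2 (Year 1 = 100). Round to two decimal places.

87.93

Laspeyres quantity index uses base-period prices as weights.
ΣP(Year 1)·Q(Year 2) = 2.52×316 + 1.45×252 + 0.21×264 + 0.74×137 = 796.32 + 365.4 + 55.44 + 101.38 = 1318.54
ΣP(Year 1)·Q(Year 1) = 2.52×344 + 1.45×313 + 0.21×295 + 0.74×158 = 866.88 + 453.85 + 61.95 + 116.92 = 1499.6
Index = 1318.54 / 1499.6 × 100 = 87.9261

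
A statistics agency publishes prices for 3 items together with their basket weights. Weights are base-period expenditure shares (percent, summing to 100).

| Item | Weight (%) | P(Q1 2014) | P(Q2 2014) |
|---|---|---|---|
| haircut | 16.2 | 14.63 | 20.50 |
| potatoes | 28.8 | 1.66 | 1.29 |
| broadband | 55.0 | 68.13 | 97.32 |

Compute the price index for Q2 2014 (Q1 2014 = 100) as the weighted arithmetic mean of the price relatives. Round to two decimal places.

haircut: 16.2 × (20.50/14.63) = 16.2 × 1.401230 = 22.6999
potatoes: 28.8 × (1.29/1.66) = 28.8 × 0.777108 = 22.3807
broadband: 55.0 × (97.32/68.13) = 55.0 × 1.428446 = 78.5645
Index = Σ wᵢ·(p₁ᵢ/p₀ᵢ) = 22.6999 + 22.3807 + 78.5645 = 123.6452

123.65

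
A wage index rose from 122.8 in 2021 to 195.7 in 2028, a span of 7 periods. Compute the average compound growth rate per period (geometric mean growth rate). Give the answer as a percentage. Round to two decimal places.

6.88%

Growth factor = (195.7/122.8)^(1/7) = (1.593648)^(1/7) = 1.068841
Growth rate = 1.068841 − 1 = 0.068841 = 6.8841%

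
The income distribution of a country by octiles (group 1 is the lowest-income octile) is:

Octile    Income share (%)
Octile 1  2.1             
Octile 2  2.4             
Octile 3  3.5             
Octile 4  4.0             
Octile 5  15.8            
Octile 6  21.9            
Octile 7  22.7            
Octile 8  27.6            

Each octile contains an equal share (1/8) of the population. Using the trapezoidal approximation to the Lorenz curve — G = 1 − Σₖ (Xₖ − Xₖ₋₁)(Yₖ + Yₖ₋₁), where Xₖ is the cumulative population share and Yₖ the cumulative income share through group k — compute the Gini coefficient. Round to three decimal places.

0.434

Cumulative income shares Yₖ: 0.0210, 0.0450, 0.0800, 0.1200, 0.2780, 0.4970, 0.7240, 1.0000
Σ (Xₖ−Xₖ₋₁)(Yₖ+Yₖ₋₁) = (1/8)(0.0210+0.0000) + (1/8)(0.0450+0.0210) + (1/8)(0.0800+0.0450) + (1/8)(0.1200+0.0800) + (1/8)(0.2780+0.1200) + (1/8)(0.4970+0.2780) + (1/8)(0.7240+0.4970) + (1/8)(1.0000+0.7240)
  = 0.0026 + 0.0083 + 0.0156 + 0.0250 + 0.0498 + 0.0969 + 0.1526 + 0.2155 = 0.5663
G = 1 − 0.5663 = 0.4337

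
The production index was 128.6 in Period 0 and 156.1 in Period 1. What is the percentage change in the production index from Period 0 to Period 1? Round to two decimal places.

Change = (156.1 − 128.6) / 128.6 × 100
       = 27.5 / 128.6 × 100 = 21.3841%

21.38%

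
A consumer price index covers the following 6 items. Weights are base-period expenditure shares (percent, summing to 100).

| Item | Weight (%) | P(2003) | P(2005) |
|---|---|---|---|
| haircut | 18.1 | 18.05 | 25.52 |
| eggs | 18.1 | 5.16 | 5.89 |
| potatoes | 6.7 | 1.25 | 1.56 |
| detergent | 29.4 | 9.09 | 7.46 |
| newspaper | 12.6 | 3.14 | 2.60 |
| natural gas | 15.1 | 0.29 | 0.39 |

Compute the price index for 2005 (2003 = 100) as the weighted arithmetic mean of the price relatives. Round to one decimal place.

haircut: 18.1 × (25.52/18.05) = 18.1 × 1.413850 = 25.5907
eggs: 18.1 × (5.89/5.16) = 18.1 × 1.141473 = 20.6607
potatoes: 6.7 × (1.56/1.25) = 6.7 × 1.248000 = 8.3616
detergent: 29.4 × (7.46/9.09) = 29.4 × 0.820682 = 24.1281
newspaper: 12.6 × (2.60/3.14) = 12.6 × 0.828025 = 10.4331
natural gas: 15.1 × (0.39/0.29) = 15.1 × 1.344828 = 20.3069
Index = Σ wᵢ·(p₁ᵢ/p₀ᵢ) = 25.5907 + 20.6607 + 8.3616 + 24.1281 + 10.4331 + 20.3069 = 109.4810

109.5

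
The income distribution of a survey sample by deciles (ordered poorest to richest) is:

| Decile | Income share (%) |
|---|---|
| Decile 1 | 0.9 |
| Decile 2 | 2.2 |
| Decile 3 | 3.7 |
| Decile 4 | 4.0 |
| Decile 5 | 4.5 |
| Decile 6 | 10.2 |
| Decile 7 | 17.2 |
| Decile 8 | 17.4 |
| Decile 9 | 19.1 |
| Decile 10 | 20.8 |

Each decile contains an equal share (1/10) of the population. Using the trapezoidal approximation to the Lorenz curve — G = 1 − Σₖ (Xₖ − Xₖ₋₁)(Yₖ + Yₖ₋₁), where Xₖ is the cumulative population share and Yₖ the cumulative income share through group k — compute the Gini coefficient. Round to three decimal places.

0.411

Cumulative income shares Yₖ: 0.0090, 0.0310, 0.0680, 0.1080, 0.1530, 0.2550, 0.4270, 0.6010, 0.7920, 1.0000
Σ (Xₖ−Xₖ₋₁)(Yₖ+Yₖ₋₁) = (1/10)(0.0090+0.0000) + (1/10)(0.0310+0.0090) + (1/10)(0.0680+0.0310) + (1/10)(0.1080+0.0680) + (1/10)(0.1530+0.1080) + (1/10)(0.2550+0.1530) + (1/10)(0.4270+0.2550) + (1/10)(0.6010+0.4270) + (1/10)(0.7920+0.6010) + (1/10)(1.0000+0.7920)
  = 0.0009 + 0.0040 + 0.0099 + 0.0176 + 0.0261 + 0.0408 + 0.0682 + 0.1028 + 0.1393 + 0.1792 = 0.5888
G = 1 − 0.5888 = 0.4112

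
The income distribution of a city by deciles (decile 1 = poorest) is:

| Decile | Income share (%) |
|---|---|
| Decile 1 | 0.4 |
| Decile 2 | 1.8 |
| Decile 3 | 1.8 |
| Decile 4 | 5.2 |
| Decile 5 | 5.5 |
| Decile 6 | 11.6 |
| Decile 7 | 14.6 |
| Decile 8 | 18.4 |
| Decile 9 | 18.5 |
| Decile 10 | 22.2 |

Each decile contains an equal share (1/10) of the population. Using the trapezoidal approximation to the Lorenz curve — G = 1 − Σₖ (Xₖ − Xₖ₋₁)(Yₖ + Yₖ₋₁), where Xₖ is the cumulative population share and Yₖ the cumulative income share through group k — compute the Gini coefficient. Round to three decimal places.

Cumulative income shares Yₖ: 0.0040, 0.0220, 0.0400, 0.0920, 0.1470, 0.2630, 0.4090, 0.5930, 0.7780, 1.0000
Σ (Xₖ−Xₖ₋₁)(Yₖ+Yₖ₋₁) = (1/10)(0.0040+0.0000) + (1/10)(0.0220+0.0040) + (1/10)(0.0400+0.0220) + (1/10)(0.0920+0.0400) + (1/10)(0.1470+0.0920) + (1/10)(0.2630+0.1470) + (1/10)(0.4090+0.2630) + (1/10)(0.5930+0.4090) + (1/10)(0.7780+0.5930) + (1/10)(1.0000+0.7780)
  = 0.0004 + 0.0026 + 0.0062 + 0.0132 + 0.0239 + 0.0410 + 0.0672 + 0.1002 + 0.1371 + 0.1778 = 0.5696
G = 1 − 0.5696 = 0.4304

0.430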